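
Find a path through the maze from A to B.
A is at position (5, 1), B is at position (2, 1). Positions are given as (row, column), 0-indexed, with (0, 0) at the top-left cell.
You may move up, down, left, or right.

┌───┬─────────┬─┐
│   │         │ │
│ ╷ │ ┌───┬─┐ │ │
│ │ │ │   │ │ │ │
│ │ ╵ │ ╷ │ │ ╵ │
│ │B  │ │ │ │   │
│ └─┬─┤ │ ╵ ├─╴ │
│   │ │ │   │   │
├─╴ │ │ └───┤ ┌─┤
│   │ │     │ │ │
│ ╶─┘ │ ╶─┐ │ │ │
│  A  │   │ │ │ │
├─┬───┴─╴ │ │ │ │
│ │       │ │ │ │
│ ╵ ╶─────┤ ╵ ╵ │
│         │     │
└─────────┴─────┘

Finding the shortest path from (5, 1) to (2, 1):
Path length: 11 steps
Directions: left → up → right → up → left → up → up → up → right → down → down

Solution:

┌───┬─────────┬─┐
│↱ ↓│         │ │
│ ╷ │ ┌───┬─┐ │ │
│↑│↓│ │   │ │ │ │
│ │ ╵ │ ╷ │ │ ╵ │
│↑│B  │ │ │ │   │
│ └─┬─┤ │ ╵ ├─╴ │
│↑ ↰│ │ │   │   │
├─╴ │ │ └───┤ ┌─┤
│↱ ↑│ │     │ │ │
│ ╶─┘ │ ╶─┐ │ │ │
│↑ A  │   │ │ │ │
├─┬───┴─╴ │ │ │ │
│ │       │ │ │ │
│ ╵ ╶─────┤ ╵ ╵ │
│         │     │
└─────────┴─────┘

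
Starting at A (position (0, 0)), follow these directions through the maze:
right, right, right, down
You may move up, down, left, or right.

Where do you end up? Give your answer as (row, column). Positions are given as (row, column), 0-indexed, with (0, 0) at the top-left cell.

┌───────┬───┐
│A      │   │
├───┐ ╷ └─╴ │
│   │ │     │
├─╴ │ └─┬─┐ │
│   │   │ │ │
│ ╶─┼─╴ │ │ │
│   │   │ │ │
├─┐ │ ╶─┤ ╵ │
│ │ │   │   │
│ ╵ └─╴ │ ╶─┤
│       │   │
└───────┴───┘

Following directions step by step:
Start: (0, 0)
  right: (0, 0) → (0, 1)
  right: (0, 1) → (0, 2)
  right: (0, 2) → (0, 3)
  down: (0, 3) → (1, 3)
Final position: (1, 3)

Path taken:

┌───────┬───┐
│A → → ↓│   │
├───┐ ╷ └─╴ │
│   │ │B    │
├─╴ │ └─┬─┐ │
│   │   │ │ │
│ ╶─┼─╴ │ │ │
│   │   │ │ │
├─┐ │ ╶─┤ ╵ │
│ │ │   │   │
│ ╵ └─╴ │ ╶─┤
│       │   │
└───────┴───┘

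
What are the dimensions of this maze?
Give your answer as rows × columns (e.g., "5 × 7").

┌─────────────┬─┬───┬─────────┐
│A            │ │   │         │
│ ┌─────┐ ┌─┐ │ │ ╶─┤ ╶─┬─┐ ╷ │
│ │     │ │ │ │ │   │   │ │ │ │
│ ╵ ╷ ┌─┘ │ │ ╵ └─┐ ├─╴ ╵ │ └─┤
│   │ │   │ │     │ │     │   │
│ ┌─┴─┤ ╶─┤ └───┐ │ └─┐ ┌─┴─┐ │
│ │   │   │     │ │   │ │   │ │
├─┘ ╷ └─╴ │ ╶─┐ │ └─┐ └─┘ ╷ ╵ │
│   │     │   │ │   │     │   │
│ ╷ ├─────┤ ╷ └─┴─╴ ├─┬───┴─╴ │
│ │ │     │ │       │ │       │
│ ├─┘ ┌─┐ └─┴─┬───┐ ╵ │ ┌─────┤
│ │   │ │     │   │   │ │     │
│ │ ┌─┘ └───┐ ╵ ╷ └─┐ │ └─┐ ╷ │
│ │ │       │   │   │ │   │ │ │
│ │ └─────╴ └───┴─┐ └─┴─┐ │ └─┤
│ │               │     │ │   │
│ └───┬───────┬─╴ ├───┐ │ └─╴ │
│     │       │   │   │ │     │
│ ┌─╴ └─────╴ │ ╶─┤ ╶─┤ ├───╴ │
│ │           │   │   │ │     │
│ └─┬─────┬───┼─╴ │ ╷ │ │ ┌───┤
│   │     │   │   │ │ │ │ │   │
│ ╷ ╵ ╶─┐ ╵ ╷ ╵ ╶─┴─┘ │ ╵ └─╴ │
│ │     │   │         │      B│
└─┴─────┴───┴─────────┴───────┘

Counting the maze dimensions:
Rows (vertical): 13
Columns (horizontal): 15
Dimensions: 13 × 15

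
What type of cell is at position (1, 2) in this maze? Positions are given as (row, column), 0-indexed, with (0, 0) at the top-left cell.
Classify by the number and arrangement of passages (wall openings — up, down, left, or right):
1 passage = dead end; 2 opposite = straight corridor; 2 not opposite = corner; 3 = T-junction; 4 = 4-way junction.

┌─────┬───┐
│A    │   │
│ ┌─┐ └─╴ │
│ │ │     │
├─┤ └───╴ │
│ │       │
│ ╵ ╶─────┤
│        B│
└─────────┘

Checking cell at (1, 2):
Number of passages: 2
Cell type: corner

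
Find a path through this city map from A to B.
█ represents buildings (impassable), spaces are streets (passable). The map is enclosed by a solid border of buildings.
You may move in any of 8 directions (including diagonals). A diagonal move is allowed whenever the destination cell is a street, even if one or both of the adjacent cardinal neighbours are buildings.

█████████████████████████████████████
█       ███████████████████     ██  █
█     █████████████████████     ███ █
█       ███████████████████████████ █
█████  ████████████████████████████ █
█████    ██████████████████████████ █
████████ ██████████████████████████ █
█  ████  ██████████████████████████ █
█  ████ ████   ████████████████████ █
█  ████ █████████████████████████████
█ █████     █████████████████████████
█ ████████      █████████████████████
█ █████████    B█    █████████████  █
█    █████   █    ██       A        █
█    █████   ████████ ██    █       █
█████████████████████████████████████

Finding the shortest path from A to B:
Movement: 8-directional
Path length: 12 steps
Directions: left → left → left → left → left → left → left → up-left → left → left → down-left → up-left

Solution:

█████████████████████████████████████
█       ███████████████████     ██  █
█     █████████████████████     ███ █
█       ███████████████████████████ █
█████  ████████████████████████████ █
█████    ██████████████████████████ █
████████ ██████████████████████████ █
█  ████  ██████████████████████████ █
█  ████ ████   ████████████████████ █
█  ████ █████████████████████████████
█ █████     █████████████████████████
█ ████████      █████████████████████
█ █████████    B█↙←← █████████████  █
█    █████   █  ↖ ██↖←←←←←←A        █
█    █████   ████████ ██    █       █
█████████████████████████████████████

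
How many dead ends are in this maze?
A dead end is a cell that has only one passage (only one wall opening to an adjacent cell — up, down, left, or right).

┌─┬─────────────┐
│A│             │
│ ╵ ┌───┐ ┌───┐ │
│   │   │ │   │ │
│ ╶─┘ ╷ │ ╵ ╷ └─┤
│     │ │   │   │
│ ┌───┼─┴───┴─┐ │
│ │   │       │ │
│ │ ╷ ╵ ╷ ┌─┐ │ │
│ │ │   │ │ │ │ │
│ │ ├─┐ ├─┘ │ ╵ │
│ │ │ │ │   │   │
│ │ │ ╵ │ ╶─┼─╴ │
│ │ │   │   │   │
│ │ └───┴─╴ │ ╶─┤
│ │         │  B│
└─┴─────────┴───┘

Checking each cell for number of passages:

Dead ends found at positions:
  (0, 0)
  (1, 7)
  (2, 3)
  (4, 4)
  (4, 5)
  (5, 2)
  (7, 0)
  (7, 7)
Total dead ends: 8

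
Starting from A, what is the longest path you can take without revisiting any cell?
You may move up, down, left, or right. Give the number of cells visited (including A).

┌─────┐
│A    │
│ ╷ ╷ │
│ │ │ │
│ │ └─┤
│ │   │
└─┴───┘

Finding longest simple path using DFS:
Start: (0, 0)
Longest path visits 5 cells
Path: A → right → down → down → right

Solution:

┌─────┐
│A ↓  │
│ ╷ ╷ │
│ │↓│ │
│ │ └─┤
│ │↳ B│
└─┴───┘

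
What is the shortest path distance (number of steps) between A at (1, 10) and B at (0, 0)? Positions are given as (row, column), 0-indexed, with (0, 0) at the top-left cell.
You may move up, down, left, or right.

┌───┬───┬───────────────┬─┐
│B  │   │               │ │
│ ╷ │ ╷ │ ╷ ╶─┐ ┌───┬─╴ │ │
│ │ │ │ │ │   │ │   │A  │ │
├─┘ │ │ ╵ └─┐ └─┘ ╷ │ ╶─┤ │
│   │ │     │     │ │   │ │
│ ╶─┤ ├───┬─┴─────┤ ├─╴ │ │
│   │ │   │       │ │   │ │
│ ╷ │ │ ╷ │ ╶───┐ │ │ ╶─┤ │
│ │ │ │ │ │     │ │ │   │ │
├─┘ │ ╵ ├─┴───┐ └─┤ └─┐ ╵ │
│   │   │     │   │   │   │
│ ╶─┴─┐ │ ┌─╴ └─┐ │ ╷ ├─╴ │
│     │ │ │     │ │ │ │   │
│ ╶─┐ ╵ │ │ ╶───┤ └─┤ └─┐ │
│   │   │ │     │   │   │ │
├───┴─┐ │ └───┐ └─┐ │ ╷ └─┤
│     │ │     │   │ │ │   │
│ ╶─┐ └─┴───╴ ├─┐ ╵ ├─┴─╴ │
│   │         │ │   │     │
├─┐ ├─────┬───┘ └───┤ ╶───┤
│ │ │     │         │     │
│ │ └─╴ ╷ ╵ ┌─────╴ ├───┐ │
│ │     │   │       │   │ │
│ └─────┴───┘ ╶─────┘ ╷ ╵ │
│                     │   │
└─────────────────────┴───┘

Finding path from (1, 10) to (0, 0):
Path: (1,10) → (1,11) → (0,11) → (0,10) → (0,9) → (0,8) → (0,7) → (0,6) → (0,5) → (0,4) → (1,4) → (2,4) → (2,3) → (1,3) → (0,3) → (0,2) → (1,2) → (2,2) → (3,2) → (4,2) → (5,2) → (5,3) → (6,3) → (7,3) → (7,2) → (6,2) → (6,1) → (6,0) → (5,0) → (5,1) → (4,1) → (3,1) → (3,0) → (2,0) → (2,1) → (1,1) → (0,1) → (0,0)
Distance: 37 steps

Solution:

┌───┬───┬───────────────┬─┐
│B ↰│↓ ↰│↓ ← ← ← ← ← ← ↰│ │
│ ╷ │ ╷ │ ╷ ╶─┐ ┌───┬─╴ │ │
│ │↑│↓│↑│↓│   │ │   │A ↑│ │
├─┘ │ │ ╵ └─┐ └─┘ ╷ │ ╶─┤ │
│↱ ↑│↓│↑ ↲  │     │ │   │ │
│ ╶─┤ ├───┬─┴─────┤ ├─╴ │ │
│↑ ↰│↓│   │       │ │   │ │
│ ╷ │ │ ╷ │ ╶───┐ │ │ ╶─┤ │
│ │↑│↓│ │ │     │ │ │   │ │
├─┘ │ ╵ ├─┴───┐ └─┤ └─┐ ╵ │
│↱ ↑│↳ ↓│     │   │   │   │
│ ╶─┴─┐ │ ┌─╴ └─┐ │ ╷ ├─╴ │
│↑ ← ↰│↓│ │     │ │ │ │   │
│ ╶─┐ ╵ │ │ ╶───┤ └─┤ └─┐ │
│   │↑ ↲│ │     │   │   │ │
├───┴─┐ │ └───┐ └─┐ │ ╷ └─┤
│     │ │     │   │ │ │   │
│ ╶─┐ └─┴───╴ ├─┐ ╵ ├─┴─╴ │
│   │         │ │   │     │
├─┐ ├─────┬───┘ └───┤ ╶───┤
│ │ │     │         │     │
│ │ └─╴ ╷ ╵ ┌─────╴ ├───┐ │
│ │     │   │       │   │ │
│ └─────┴───┘ ╶─────┘ ╷ ╵ │
│                     │   │
└─────────────────────┴───┘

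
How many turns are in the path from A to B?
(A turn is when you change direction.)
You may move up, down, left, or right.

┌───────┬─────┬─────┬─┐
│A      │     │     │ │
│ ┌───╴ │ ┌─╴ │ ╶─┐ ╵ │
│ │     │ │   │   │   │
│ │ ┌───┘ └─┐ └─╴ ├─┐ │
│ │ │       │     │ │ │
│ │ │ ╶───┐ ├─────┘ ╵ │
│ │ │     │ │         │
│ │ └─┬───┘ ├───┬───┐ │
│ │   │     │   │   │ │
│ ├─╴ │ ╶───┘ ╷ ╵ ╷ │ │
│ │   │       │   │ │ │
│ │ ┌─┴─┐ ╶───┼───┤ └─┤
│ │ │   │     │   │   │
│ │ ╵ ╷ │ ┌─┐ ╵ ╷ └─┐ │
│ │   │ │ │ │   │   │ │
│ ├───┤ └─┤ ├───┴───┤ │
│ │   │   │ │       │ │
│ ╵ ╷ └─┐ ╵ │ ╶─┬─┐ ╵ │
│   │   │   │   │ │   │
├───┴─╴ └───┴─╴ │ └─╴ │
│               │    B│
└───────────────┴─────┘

Directions: down, down, down, down, down, down, down, down, down, right, up, right, down, right, down, right, right, right, right, up, left, up, right, right, right, down, right, down
Number of turns: 14

Solution:

┌───────┬─────┬─────┬─┐
│A      │     │     │ │
│ ┌───╴ │ ┌─╴ │ ╶─┐ ╵ │
│↓│     │ │   │   │   │
│ │ ┌───┘ └─┐ └─╴ ├─┐ │
│↓│ │       │     │ │ │
│ │ │ ╶───┐ ├─────┘ ╵ │
│↓│ │     │ │         │
│ │ └─┬───┘ ├───┬───┐ │
│↓│   │     │   │   │ │
│ ├─╴ │ ╶───┘ ╷ ╵ ╷ │ │
│↓│   │       │   │ │ │
│ │ ┌─┴─┐ ╶───┼───┤ └─┤
│↓│ │   │     │   │   │
│ │ ╵ ╷ │ ┌─┐ ╵ ╷ └─┐ │
│↓│   │ │ │ │   │   │ │
│ ├───┤ └─┤ ├───┴───┤ │
│↓│↱ ↓│   │ │↱ → → ↓│ │
│ ╵ ╷ └─┐ ╵ │ ╶─┬─┐ ╵ │
│↳ ↑│↳ ↓│   │↑ ↰│ │↳ ↓│
├───┴─╴ └───┴─╴ │ └─╴ │
│      ↳ → → → ↑│    B│
└───────────────┴─────┘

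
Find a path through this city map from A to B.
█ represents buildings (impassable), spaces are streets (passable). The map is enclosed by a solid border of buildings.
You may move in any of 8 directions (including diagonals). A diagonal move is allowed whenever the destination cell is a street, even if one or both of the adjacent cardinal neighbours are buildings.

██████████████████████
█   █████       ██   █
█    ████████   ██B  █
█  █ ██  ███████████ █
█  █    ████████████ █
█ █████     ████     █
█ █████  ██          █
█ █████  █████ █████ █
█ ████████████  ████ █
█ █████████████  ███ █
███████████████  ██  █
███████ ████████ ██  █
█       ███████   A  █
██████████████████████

Finding the shortest path from A to B:
Movement: 8-directional
Path length: 11 steps
Directions: up-right → up → up-right → up → up → up → up → up → up → up-left → left

Solution:

██████████████████████
█   █████       ██   █
█    ████████   ██B← █
█  █ ██  ███████████↖█
█  █    ████████████↑█
█ █████     ████    ↑█
█ █████  ██         ↑█
█ █████  █████ █████↑█
█ ████████████  ████↑█
█ █████████████  ███↑█
███████████████  ██↗ █
███████ ████████ ██↑ █
█       ███████   A  █
██████████████████████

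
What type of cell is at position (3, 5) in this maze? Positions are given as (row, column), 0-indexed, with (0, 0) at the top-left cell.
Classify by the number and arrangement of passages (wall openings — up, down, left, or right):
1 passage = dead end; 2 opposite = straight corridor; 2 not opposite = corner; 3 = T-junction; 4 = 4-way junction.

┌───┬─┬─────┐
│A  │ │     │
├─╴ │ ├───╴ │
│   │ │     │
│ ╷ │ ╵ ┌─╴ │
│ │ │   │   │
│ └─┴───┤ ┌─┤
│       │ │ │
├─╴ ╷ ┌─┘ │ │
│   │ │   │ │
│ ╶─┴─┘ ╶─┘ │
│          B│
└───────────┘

Checking cell at (3, 5):
Number of passages: 1
Cell type: dead end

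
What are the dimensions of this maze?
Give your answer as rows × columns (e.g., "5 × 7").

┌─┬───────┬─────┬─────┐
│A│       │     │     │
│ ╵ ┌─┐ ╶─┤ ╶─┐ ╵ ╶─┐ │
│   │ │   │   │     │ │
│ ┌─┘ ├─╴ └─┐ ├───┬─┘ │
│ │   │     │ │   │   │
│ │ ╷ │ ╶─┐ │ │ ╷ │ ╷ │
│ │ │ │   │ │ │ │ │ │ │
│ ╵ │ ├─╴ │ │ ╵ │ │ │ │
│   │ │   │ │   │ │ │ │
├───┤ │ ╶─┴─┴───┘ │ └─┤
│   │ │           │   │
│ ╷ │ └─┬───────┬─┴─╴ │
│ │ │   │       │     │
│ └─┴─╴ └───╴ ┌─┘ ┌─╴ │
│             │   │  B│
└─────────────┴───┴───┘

Counting the maze dimensions:
Rows (vertical): 8
Columns (horizontal): 11
Dimensions: 8 × 11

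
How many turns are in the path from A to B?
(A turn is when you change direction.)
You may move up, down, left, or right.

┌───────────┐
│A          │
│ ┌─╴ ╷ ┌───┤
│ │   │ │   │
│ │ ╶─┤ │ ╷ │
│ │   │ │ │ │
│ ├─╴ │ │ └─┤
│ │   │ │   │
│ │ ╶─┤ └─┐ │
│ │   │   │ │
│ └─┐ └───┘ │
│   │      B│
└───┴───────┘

Directions: right, right, down, left, down, right, down, left, down, right, down, right, right, right
Number of turns: 10

Solution:

┌───────────┐
│A → ↓      │
│ ┌─╴ ╷ ┌───┤
│ │↓ ↲│ │   │
│ │ ╶─┤ │ ╷ │
│ │↳ ↓│ │ │ │
│ ├─╴ │ │ └─┤
│ │↓ ↲│ │   │
│ │ ╶─┤ └─┐ │
│ │↳ ↓│   │ │
│ └─┐ └───┘ │
│   │↳ → → B│
└───┴───────┘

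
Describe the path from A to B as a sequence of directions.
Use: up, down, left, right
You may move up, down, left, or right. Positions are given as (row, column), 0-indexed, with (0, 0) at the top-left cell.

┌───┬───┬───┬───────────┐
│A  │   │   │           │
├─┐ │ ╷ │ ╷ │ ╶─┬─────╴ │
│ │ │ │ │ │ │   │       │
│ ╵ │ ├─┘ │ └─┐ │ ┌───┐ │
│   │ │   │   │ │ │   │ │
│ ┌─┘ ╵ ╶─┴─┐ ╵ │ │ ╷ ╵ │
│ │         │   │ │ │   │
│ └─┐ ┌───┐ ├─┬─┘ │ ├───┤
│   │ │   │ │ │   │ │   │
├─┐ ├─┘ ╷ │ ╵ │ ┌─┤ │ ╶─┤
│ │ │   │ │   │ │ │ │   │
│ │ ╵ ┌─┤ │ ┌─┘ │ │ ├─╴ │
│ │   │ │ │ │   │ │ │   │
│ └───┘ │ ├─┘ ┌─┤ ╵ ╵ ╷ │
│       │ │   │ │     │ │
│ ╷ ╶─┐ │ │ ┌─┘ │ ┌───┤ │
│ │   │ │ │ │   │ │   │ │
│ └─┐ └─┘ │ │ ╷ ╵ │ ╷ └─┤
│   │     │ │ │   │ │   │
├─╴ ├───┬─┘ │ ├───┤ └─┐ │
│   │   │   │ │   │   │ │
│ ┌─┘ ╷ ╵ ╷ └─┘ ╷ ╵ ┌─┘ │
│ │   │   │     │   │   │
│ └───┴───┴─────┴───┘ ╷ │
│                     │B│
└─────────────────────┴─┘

Finding the path and converting it to directions:
Path through cells: (0,0) → (0,1) → (1,1) → (2,1) → (2,0) → (3,0) → (4,0) → (4,1) → (5,1) → (6,1) → (6,2) → (5,2) → (5,3) → (4,3) → (4,4) → (5,4) → (6,4) → (7,4) → (8,4) → (9,4) → (9,3) → (9,2) → (8,2) → (8,1) → (7,1) → (7,0) → (8,0) → (9,0) → (9,1) → (10,1) → (10,0) → (11,0) → (12,0) → (12,1) → (12,2) → (12,3) → (12,4) → (12,5) → (12,6) → (12,7) → (12,8) → (12,9) → (12,10) → (11,10) → (11,11) → (12,11)
Directions: right, down, down, left, down, down, right, down, down, right, up, right, up, right, down, down, down, down, down, left, left, up, left, up, left, down, down, right, down, left, down, down, right, right, right, right, right, right, right, right, right, right, up, right, down

Solution:

┌───┬───┬───┬───────────┐
│A ↓│   │   │           │
├─┐ │ ╷ │ ╷ │ ╶─┬─────╴ │
│ │↓│ │ │ │ │   │       │
│ ╵ │ ├─┘ │ └─┐ │ ┌───┐ │
│↓ ↲│ │   │   │ │ │   │ │
│ ┌─┘ ╵ ╶─┴─┐ ╵ │ │ ╷ ╵ │
│↓│         │   │ │ │   │
│ └─┐ ┌───┐ ├─┬─┘ │ ├───┤
│↳ ↓│ │↱ ↓│ │ │   │ │   │
├─┐ ├─┘ ╷ │ ╵ │ ┌─┤ │ ╶─┤
│ │↓│↱ ↑│↓│   │ │ │ │   │
│ │ ╵ ┌─┤ │ ┌─┘ │ │ ├─╴ │
│ │↳ ↑│ │↓│ │   │ │ │   │
│ └───┘ │ ├─┘ ┌─┤ ╵ ╵ ╷ │
│↓ ↰    │↓│   │ │     │ │
│ ╷ ╶─┐ │ │ ┌─┘ │ ┌───┤ │
│↓│↑ ↰│ │↓│ │   │ │   │ │
│ └─┐ └─┘ │ │ ╷ ╵ │ ╷ └─┤
│↳ ↓│↑ ← ↲│ │ │   │ │   │
├─╴ ├───┬─┘ │ ├───┤ └─┐ │
│↓ ↲│   │   │ │   │   │ │
│ ┌─┘ ╷ ╵ ╷ └─┘ ╷ ╵ ┌─┘ │
│↓│   │   │     │   │↱ ↓│
│ └───┴───┴─────┴───┘ ╷ │
│↳ → → → → → → → → → ↑│B│
└─────────────────────┴─┘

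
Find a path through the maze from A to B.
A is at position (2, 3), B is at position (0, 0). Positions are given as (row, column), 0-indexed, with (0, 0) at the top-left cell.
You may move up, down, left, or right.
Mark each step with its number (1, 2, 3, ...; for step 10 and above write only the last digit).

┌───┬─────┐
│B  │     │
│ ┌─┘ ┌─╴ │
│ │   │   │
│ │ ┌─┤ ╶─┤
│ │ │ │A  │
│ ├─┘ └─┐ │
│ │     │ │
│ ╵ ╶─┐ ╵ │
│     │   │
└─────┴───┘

Finding the shortest path from (2, 3) to (0, 0):
Path length: 13 steps
Directions: right → down → down → left → up → left → left → down → left → up → up → up → up

Solution:

┌───┬─────┐
│B  │     │
│ ┌─┘ ┌─╴ │
│2│   │   │
│ │ ┌─┤ ╶─┤
│1│ │ │A 1│
│ ├─┘ └─┐ │
│0│7 6 5│2│
│ ╵ ╶─┐ ╵ │
│9 8  │4 3│
└─────┴───┘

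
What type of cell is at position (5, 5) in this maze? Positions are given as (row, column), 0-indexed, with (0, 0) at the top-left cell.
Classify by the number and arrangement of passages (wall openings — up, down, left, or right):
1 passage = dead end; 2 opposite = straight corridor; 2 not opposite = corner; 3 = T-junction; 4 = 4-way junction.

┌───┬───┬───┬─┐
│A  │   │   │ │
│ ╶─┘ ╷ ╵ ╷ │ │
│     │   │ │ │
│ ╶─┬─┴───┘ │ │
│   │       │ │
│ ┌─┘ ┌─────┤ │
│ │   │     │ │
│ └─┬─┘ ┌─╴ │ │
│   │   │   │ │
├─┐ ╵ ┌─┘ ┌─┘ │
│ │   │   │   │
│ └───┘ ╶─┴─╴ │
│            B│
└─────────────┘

Checking cell at (5, 5):
Number of passages: 1
Cell type: dead end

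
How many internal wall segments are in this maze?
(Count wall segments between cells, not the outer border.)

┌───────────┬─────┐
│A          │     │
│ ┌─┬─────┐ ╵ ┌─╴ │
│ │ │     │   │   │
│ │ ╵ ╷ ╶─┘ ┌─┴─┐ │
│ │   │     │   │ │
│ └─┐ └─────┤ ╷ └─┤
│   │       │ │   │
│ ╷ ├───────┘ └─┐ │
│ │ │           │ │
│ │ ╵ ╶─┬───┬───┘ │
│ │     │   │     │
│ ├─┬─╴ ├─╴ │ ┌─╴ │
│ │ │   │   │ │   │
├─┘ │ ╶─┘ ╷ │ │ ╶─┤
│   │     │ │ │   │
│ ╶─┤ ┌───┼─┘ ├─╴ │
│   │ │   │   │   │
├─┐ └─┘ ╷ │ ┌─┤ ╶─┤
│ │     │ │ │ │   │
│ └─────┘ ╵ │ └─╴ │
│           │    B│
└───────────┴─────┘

Counting internal wall segments:
Total internal walls: 80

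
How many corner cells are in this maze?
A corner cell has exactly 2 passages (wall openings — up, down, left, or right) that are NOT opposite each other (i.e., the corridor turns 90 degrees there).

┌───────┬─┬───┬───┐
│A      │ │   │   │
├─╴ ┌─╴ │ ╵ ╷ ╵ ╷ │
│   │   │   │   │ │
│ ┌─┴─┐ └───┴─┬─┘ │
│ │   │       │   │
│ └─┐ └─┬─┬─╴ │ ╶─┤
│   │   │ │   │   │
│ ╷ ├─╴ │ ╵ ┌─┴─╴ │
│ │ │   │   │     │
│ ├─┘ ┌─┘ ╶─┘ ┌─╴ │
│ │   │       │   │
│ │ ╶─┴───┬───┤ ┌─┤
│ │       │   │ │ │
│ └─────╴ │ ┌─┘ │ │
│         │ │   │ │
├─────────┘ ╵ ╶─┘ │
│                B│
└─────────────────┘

Counting corner cells (2 non-opposite passages):
Total corners: 40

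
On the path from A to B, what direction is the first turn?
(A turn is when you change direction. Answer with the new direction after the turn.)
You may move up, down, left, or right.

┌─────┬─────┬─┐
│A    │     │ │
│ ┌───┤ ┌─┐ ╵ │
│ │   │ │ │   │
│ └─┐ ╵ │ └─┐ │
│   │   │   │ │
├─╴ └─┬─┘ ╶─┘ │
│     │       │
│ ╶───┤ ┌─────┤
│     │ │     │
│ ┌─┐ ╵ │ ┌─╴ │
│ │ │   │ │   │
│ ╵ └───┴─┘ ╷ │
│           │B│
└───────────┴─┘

Directions: down, down, right, down, left, down, down, down, right, right, right, right, right, up, right, down
First turn direction: right

Solution:

┌─────┬─────┬─┐
│A    │     │ │
│ ┌───┤ ┌─┐ ╵ │
│↓│   │ │ │   │
│ └─┐ ╵ │ └─┐ │
│↳ ↓│   │   │ │
├─╴ └─┬─┘ ╶─┘ │
│↓ ↲  │       │
│ ╶───┤ ┌─────┤
│↓    │ │     │
│ ┌─┐ ╵ │ ┌─╴ │
│↓│ │   │ │↱ ↓│
│ ╵ └───┴─┘ ╷ │
│↳ → → → → ↑│B│
└───────────┴─┘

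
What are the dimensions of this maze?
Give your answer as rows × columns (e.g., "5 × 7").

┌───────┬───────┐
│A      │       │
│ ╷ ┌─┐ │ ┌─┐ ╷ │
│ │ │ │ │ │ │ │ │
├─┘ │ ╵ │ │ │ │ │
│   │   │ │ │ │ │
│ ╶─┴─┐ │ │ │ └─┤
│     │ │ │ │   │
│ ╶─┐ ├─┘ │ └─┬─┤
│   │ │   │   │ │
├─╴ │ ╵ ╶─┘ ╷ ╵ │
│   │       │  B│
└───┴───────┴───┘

Counting the maze dimensions:
Rows (vertical): 6
Columns (horizontal): 8
Dimensions: 6 × 8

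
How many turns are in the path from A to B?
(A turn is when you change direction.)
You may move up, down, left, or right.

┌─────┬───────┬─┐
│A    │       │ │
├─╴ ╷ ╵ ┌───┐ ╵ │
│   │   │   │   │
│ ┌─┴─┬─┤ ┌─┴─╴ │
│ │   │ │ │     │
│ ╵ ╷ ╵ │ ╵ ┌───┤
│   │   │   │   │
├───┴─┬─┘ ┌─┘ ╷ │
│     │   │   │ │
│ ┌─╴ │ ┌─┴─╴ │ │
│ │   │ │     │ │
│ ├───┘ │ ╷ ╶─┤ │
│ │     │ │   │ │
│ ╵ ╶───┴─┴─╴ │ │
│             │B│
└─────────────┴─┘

Directions: right, right, down, right, up, right, right, right, down, right, down, left, left, down, left, down, left, down, down, left, left, down, right, right, right, right, right, up, left, up, right, up, up, right, down, down, down, down
Number of turns: 23

Solution:

┌─────┬───────┬─┐
│A → ↓│↱ → → ↓│ │
├─╴ ╷ ╵ ┌───┐ ╵ │
│   │↳ ↑│   │↳ ↓│
│ ┌─┴─┬─┤ ┌─┴─╴ │
│ │   │ │ │↓ ← ↲│
│ ╵ ╷ ╵ │ ╵ ┌───┤
│   │   │↓ ↲│↱ ↓│
├───┴─┬─┘ ┌─┘ ╷ │
│     │↓ ↲│  ↑│↓│
│ ┌─╴ │ ┌─┴─╴ │ │
│ │   │↓│  ↱ ↑│↓│
│ ├───┘ │ ╷ ╶─┤ │
│ │↓ ← ↲│ │↑ ↰│↓│
│ ╵ ╶───┴─┴─╴ │ │
│  ↳ → → → → ↑│B│
└─────────────┴─┘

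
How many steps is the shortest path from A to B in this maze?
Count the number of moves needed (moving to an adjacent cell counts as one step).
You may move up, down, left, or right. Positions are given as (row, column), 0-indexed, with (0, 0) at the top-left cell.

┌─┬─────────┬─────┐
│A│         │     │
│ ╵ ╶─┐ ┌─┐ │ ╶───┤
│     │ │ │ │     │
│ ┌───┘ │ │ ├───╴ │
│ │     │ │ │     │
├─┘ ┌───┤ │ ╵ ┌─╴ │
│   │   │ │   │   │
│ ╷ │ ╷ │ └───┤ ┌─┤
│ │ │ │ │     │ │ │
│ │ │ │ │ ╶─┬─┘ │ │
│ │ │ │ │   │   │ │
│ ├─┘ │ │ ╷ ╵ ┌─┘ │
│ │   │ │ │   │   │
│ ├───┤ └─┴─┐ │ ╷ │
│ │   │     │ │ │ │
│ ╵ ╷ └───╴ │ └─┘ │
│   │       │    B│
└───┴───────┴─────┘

Using BFS to find shortest path:
Start: (0, 0), End: (8, 8)
Path found:
(0,0) → (1,0) → (1,1) → (0,1) → (0,2) → (0,3) → (0,4) → (0,5) → (1,5) → (2,5) → (3,5) → (3,6) → (2,6) → (2,7) → (2,8) → (3,8) → (3,7) → (4,7) → (5,7) → (5,6) → (6,6) → (7,6) → (8,6) → (8,7) → (8,8)
Number of steps: 24

Solution:

┌─┬─────────┬─────┐
│A│↱ → → → ↓│     │
│ ╵ ╶─┐ ┌─┐ │ ╶───┤
│↳ ↑  │ │ │↓│     │
│ ┌───┘ │ │ ├───╴ │
│ │     │ │↓│↱ → ↓│
├─┘ ┌───┤ │ ╵ ┌─╴ │
│   │   │ │↳ ↑│↓ ↲│
│ ╷ │ ╷ │ └───┤ ┌─┤
│ │ │ │ │     │↓│ │
│ │ │ │ │ ╶─┬─┘ │ │
│ │ │ │ │   │↓ ↲│ │
│ ├─┘ │ │ ╷ ╵ ┌─┘ │
│ │   │ │ │  ↓│   │
│ ├───┤ └─┴─┐ │ ╷ │
│ │   │     │↓│ │ │
│ ╵ ╷ └───╴ │ └─┘ │
│   │       │↳ → B│
└───┴───────┴─────┘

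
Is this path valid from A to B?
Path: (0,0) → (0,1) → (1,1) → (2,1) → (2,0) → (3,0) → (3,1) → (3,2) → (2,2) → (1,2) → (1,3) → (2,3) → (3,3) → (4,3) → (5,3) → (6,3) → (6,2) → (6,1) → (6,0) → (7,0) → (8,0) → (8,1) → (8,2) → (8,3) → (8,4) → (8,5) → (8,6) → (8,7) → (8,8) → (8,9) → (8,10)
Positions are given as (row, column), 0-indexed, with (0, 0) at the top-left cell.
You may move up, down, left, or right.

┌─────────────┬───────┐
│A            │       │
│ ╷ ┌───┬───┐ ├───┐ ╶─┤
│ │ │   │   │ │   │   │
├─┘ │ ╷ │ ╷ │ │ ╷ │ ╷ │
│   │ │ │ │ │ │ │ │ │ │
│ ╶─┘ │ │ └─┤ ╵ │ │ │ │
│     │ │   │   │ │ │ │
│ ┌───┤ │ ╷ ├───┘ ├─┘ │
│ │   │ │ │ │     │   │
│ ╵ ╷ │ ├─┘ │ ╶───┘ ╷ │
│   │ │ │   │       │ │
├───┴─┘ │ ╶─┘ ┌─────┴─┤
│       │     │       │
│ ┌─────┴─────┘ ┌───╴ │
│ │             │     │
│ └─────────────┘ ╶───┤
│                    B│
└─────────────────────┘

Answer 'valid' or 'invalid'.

Checking path validity:
Result: All consecutive moves are passable.

valid

Correct solution:

┌─────────────┬───────┐
│A ↓          │       │
│ ╷ ┌───┬───┐ ├───┐ ╶─┤
│ │↓│↱ ↓│   │ │   │   │
├─┘ │ ╷ │ ╷ │ │ ╷ │ ╷ │
│↓ ↲│↑│↓│ │ │ │ │ │ │ │
│ ╶─┘ │ │ └─┤ ╵ │ │ │ │
│↳ → ↑│↓│   │   │ │ │ │
│ ┌───┤ │ ╷ ├───┘ ├─┘ │
│ │   │↓│ │ │     │   │
│ ╵ ╷ │ ├─┘ │ ╶───┘ ╷ │
│   │ │↓│   │       │ │
├───┴─┘ │ ╶─┘ ┌─────┴─┤
│↓ ← ← ↲│     │       │
│ ┌─────┴─────┘ ┌───╴ │
│↓│             │     │
│ └─────────────┘ ╶───┤
│↳ → → → → → → → → → B│
└─────────────────────┘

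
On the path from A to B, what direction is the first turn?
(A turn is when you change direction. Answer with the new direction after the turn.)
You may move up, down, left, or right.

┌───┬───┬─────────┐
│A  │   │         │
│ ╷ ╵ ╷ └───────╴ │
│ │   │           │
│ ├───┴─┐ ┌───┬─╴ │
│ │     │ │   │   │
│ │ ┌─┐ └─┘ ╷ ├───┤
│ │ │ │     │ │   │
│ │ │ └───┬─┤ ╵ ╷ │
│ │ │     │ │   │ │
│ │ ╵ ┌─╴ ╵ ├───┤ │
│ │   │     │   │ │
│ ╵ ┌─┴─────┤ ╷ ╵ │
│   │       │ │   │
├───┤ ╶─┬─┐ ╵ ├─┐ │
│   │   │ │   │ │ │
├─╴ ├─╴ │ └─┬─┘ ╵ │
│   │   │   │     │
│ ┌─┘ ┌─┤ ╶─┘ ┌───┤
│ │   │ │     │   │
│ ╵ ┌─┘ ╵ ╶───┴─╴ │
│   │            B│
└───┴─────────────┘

Directions: down, down, down, down, down, down, right, up, up, up, up, right, right, down, right, right, up, right, down, down, right, up, right, down, down, down, down, down, left, left, down, left, left, down, right, right, right, right
First turn direction: right

Solution:

┌───┬───┬─────────┐
│A  │   │         │
│ ╷ ╵ ╷ └───────╴ │
│↓│   │           │
│ ├───┴─┐ ┌───┬─╴ │
│↓│↱ → ↓│ │↱ ↓│   │
│ │ ┌─┐ └─┘ ╷ ├───┤
│↓│↑│ │↳ → ↑│↓│↱ ↓│
│ │ │ └───┬─┤ ╵ ╷ │
│↓│↑│     │ │↳ ↑│↓│
│ │ ╵ ┌─╴ ╵ ├───┤ │
│↓│↑  │     │   │↓│
│ ╵ ┌─┴─────┤ ╷ ╵ │
│↳ ↑│       │ │  ↓│
├───┤ ╶─┬─┐ ╵ ├─┐ │
│   │   │ │   │ │↓│
├─╴ ├─╴ │ └─┬─┘ ╵ │
│   │   │   │↓ ← ↲│
│ ┌─┘ ┌─┤ ╶─┘ ┌───┤
│ │   │ │↓ ← ↲│   │
│ ╵ ┌─┘ ╵ ╶───┴─╴ │
│   │    ↳ → → → B│
└───┴─────────────┘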